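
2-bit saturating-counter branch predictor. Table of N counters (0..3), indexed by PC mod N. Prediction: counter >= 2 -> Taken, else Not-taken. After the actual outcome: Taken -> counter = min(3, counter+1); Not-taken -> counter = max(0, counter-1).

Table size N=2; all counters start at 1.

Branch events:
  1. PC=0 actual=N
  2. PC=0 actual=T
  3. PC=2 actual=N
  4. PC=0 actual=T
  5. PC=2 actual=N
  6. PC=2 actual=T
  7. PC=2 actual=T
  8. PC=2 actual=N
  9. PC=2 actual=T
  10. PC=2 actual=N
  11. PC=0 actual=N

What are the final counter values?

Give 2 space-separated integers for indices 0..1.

Ev 1: PC=0 idx=0 pred=N actual=N -> ctr[0]=0
Ev 2: PC=0 idx=0 pred=N actual=T -> ctr[0]=1
Ev 3: PC=2 idx=0 pred=N actual=N -> ctr[0]=0
Ev 4: PC=0 idx=0 pred=N actual=T -> ctr[0]=1
Ev 5: PC=2 idx=0 pred=N actual=N -> ctr[0]=0
Ev 6: PC=2 idx=0 pred=N actual=T -> ctr[0]=1
Ev 7: PC=2 idx=0 pred=N actual=T -> ctr[0]=2
Ev 8: PC=2 idx=0 pred=T actual=N -> ctr[0]=1
Ev 9: PC=2 idx=0 pred=N actual=T -> ctr[0]=2
Ev 10: PC=2 idx=0 pred=T actual=N -> ctr[0]=1
Ev 11: PC=0 idx=0 pred=N actual=N -> ctr[0]=0

Answer: 0 1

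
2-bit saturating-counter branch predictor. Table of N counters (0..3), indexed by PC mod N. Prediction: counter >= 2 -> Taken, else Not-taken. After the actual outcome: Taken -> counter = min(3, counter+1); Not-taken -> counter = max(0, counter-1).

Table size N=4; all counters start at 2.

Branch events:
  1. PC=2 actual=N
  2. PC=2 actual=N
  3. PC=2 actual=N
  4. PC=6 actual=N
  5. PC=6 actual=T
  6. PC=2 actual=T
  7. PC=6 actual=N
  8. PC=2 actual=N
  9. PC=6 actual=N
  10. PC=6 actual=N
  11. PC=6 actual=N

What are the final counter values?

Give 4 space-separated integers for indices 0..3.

Answer: 2 2 0 2

Derivation:
Ev 1: PC=2 idx=2 pred=T actual=N -> ctr[2]=1
Ev 2: PC=2 idx=2 pred=N actual=N -> ctr[2]=0
Ev 3: PC=2 idx=2 pred=N actual=N -> ctr[2]=0
Ev 4: PC=6 idx=2 pred=N actual=N -> ctr[2]=0
Ev 5: PC=6 idx=2 pred=N actual=T -> ctr[2]=1
Ev 6: PC=2 idx=2 pred=N actual=T -> ctr[2]=2
Ev 7: PC=6 idx=2 pred=T actual=N -> ctr[2]=1
Ev 8: PC=2 idx=2 pred=N actual=N -> ctr[2]=0
Ev 9: PC=6 idx=2 pred=N actual=N -> ctr[2]=0
Ev 10: PC=6 idx=2 pred=N actual=N -> ctr[2]=0
Ev 11: PC=6 idx=2 pred=N actual=N -> ctr[2]=0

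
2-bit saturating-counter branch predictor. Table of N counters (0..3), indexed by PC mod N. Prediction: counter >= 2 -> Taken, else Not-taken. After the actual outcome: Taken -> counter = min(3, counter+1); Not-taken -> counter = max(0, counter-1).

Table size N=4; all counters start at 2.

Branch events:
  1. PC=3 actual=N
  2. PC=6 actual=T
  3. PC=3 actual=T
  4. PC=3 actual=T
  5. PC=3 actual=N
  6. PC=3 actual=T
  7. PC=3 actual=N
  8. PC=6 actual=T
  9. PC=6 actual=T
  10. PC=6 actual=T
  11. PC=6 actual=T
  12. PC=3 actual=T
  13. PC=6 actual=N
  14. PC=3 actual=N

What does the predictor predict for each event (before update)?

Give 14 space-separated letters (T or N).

Answer: T T N T T T T T T T T T T T

Derivation:
Ev 1: PC=3 idx=3 pred=T actual=N -> ctr[3]=1
Ev 2: PC=6 idx=2 pred=T actual=T -> ctr[2]=3
Ev 3: PC=3 idx=3 pred=N actual=T -> ctr[3]=2
Ev 4: PC=3 idx=3 pred=T actual=T -> ctr[3]=3
Ev 5: PC=3 idx=3 pred=T actual=N -> ctr[3]=2
Ev 6: PC=3 idx=3 pred=T actual=T -> ctr[3]=3
Ev 7: PC=3 idx=3 pred=T actual=N -> ctr[3]=2
Ev 8: PC=6 idx=2 pred=T actual=T -> ctr[2]=3
Ev 9: PC=6 idx=2 pred=T actual=T -> ctr[2]=3
Ev 10: PC=6 idx=2 pred=T actual=T -> ctr[2]=3
Ev 11: PC=6 idx=2 pred=T actual=T -> ctr[2]=3
Ev 12: PC=3 idx=3 pred=T actual=T -> ctr[3]=3
Ev 13: PC=6 idx=2 pred=T actual=N -> ctr[2]=2
Ev 14: PC=3 idx=3 pred=T actual=N -> ctr[3]=2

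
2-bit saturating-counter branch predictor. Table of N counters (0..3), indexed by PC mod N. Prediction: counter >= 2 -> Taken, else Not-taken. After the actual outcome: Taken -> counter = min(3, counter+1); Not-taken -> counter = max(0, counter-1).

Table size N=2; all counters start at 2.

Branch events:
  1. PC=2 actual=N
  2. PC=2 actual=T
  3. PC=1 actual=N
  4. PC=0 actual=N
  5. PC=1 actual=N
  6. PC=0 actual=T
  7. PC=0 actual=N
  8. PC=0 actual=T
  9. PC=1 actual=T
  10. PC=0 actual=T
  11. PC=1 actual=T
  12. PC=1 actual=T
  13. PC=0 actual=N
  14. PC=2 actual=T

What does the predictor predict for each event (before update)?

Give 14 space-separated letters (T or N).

Answer: T N T T N N T N N T N T T T

Derivation:
Ev 1: PC=2 idx=0 pred=T actual=N -> ctr[0]=1
Ev 2: PC=2 idx=0 pred=N actual=T -> ctr[0]=2
Ev 3: PC=1 idx=1 pred=T actual=N -> ctr[1]=1
Ev 4: PC=0 idx=0 pred=T actual=N -> ctr[0]=1
Ev 5: PC=1 idx=1 pred=N actual=N -> ctr[1]=0
Ev 6: PC=0 idx=0 pred=N actual=T -> ctr[0]=2
Ev 7: PC=0 idx=0 pred=T actual=N -> ctr[0]=1
Ev 8: PC=0 idx=0 pred=N actual=T -> ctr[0]=2
Ev 9: PC=1 idx=1 pred=N actual=T -> ctr[1]=1
Ev 10: PC=0 idx=0 pred=T actual=T -> ctr[0]=3
Ev 11: PC=1 idx=1 pred=N actual=T -> ctr[1]=2
Ev 12: PC=1 idx=1 pred=T actual=T -> ctr[1]=3
Ev 13: PC=0 idx=0 pred=T actual=N -> ctr[0]=2
Ev 14: PC=2 idx=0 pred=T actual=T -> ctr[0]=3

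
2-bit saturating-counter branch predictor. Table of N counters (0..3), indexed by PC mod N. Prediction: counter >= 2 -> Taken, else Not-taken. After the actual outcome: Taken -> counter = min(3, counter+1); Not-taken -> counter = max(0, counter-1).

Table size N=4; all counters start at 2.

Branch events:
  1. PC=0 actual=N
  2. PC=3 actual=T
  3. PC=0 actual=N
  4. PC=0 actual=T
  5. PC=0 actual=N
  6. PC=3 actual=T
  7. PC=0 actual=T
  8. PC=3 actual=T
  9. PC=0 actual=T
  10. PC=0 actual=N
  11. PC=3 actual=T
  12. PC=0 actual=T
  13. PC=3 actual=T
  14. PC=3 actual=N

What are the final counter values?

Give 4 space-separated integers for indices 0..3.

Answer: 2 2 2 2

Derivation:
Ev 1: PC=0 idx=0 pred=T actual=N -> ctr[0]=1
Ev 2: PC=3 idx=3 pred=T actual=T -> ctr[3]=3
Ev 3: PC=0 idx=0 pred=N actual=N -> ctr[0]=0
Ev 4: PC=0 idx=0 pred=N actual=T -> ctr[0]=1
Ev 5: PC=0 idx=0 pred=N actual=N -> ctr[0]=0
Ev 6: PC=3 idx=3 pred=T actual=T -> ctr[3]=3
Ev 7: PC=0 idx=0 pred=N actual=T -> ctr[0]=1
Ev 8: PC=3 idx=3 pred=T actual=T -> ctr[3]=3
Ev 9: PC=0 idx=0 pred=N actual=T -> ctr[0]=2
Ev 10: PC=0 idx=0 pred=T actual=N -> ctr[0]=1
Ev 11: PC=3 idx=3 pred=T actual=T -> ctr[3]=3
Ev 12: PC=0 idx=0 pred=N actual=T -> ctr[0]=2
Ev 13: PC=3 idx=3 pred=T actual=T -> ctr[3]=3
Ev 14: PC=3 idx=3 pred=T actual=N -> ctr[3]=2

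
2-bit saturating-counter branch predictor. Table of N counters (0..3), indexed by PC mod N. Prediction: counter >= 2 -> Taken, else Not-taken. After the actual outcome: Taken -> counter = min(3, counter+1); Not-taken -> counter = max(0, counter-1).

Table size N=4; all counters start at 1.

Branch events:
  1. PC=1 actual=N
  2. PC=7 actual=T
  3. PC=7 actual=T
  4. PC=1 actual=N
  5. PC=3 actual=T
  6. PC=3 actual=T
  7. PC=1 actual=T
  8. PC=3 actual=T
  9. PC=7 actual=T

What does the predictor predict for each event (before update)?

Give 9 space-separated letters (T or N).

Answer: N N T N T T N T T

Derivation:
Ev 1: PC=1 idx=1 pred=N actual=N -> ctr[1]=0
Ev 2: PC=7 idx=3 pred=N actual=T -> ctr[3]=2
Ev 3: PC=7 idx=3 pred=T actual=T -> ctr[3]=3
Ev 4: PC=1 idx=1 pred=N actual=N -> ctr[1]=0
Ev 5: PC=3 idx=3 pred=T actual=T -> ctr[3]=3
Ev 6: PC=3 idx=3 pred=T actual=T -> ctr[3]=3
Ev 7: PC=1 idx=1 pred=N actual=T -> ctr[1]=1
Ev 8: PC=3 idx=3 pred=T actual=T -> ctr[3]=3
Ev 9: PC=7 idx=3 pred=T actual=T -> ctr[3]=3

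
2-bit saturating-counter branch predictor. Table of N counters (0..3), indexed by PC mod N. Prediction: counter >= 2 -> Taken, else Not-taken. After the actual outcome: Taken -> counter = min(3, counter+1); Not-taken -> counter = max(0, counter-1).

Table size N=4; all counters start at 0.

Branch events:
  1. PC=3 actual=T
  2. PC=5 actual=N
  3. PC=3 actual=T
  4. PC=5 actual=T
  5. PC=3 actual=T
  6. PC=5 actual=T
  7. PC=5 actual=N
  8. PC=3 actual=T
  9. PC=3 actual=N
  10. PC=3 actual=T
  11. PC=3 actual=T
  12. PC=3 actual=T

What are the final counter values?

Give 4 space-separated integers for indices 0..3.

Answer: 0 1 0 3

Derivation:
Ev 1: PC=3 idx=3 pred=N actual=T -> ctr[3]=1
Ev 2: PC=5 idx=1 pred=N actual=N -> ctr[1]=0
Ev 3: PC=3 idx=3 pred=N actual=T -> ctr[3]=2
Ev 4: PC=5 idx=1 pred=N actual=T -> ctr[1]=1
Ev 5: PC=3 idx=3 pred=T actual=T -> ctr[3]=3
Ev 6: PC=5 idx=1 pred=N actual=T -> ctr[1]=2
Ev 7: PC=5 idx=1 pred=T actual=N -> ctr[1]=1
Ev 8: PC=3 idx=3 pred=T actual=T -> ctr[3]=3
Ev 9: PC=3 idx=3 pred=T actual=N -> ctr[3]=2
Ev 10: PC=3 idx=3 pred=T actual=T -> ctr[3]=3
Ev 11: PC=3 idx=3 pred=T actual=T -> ctr[3]=3
Ev 12: PC=3 idx=3 pred=T actual=T -> ctr[3]=3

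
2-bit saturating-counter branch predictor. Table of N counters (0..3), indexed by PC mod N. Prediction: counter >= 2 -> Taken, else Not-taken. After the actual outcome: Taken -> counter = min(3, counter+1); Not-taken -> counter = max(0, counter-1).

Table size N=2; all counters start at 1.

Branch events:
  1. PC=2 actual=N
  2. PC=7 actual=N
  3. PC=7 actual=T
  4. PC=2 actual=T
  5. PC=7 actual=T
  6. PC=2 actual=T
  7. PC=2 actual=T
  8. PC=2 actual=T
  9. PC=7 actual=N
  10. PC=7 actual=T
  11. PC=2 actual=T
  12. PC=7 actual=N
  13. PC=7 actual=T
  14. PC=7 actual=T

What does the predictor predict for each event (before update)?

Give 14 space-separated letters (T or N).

Ev 1: PC=2 idx=0 pred=N actual=N -> ctr[0]=0
Ev 2: PC=7 idx=1 pred=N actual=N -> ctr[1]=0
Ev 3: PC=7 idx=1 pred=N actual=T -> ctr[1]=1
Ev 4: PC=2 idx=0 pred=N actual=T -> ctr[0]=1
Ev 5: PC=7 idx=1 pred=N actual=T -> ctr[1]=2
Ev 6: PC=2 idx=0 pred=N actual=T -> ctr[0]=2
Ev 7: PC=2 idx=0 pred=T actual=T -> ctr[0]=3
Ev 8: PC=2 idx=0 pred=T actual=T -> ctr[0]=3
Ev 9: PC=7 idx=1 pred=T actual=N -> ctr[1]=1
Ev 10: PC=7 idx=1 pred=N actual=T -> ctr[1]=2
Ev 11: PC=2 idx=0 pred=T actual=T -> ctr[0]=3
Ev 12: PC=7 idx=1 pred=T actual=N -> ctr[1]=1
Ev 13: PC=7 idx=1 pred=N actual=T -> ctr[1]=2
Ev 14: PC=7 idx=1 pred=T actual=T -> ctr[1]=3

Answer: N N N N N N T T T N T T N T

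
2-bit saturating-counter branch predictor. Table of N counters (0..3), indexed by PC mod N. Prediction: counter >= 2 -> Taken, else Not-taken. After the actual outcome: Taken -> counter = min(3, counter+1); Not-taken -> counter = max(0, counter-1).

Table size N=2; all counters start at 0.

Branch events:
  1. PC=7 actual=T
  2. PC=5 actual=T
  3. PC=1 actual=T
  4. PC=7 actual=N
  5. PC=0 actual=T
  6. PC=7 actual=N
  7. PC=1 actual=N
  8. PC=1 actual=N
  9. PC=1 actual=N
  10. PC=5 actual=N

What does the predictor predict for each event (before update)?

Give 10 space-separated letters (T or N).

Answer: N N T T N T N N N N

Derivation:
Ev 1: PC=7 idx=1 pred=N actual=T -> ctr[1]=1
Ev 2: PC=5 idx=1 pred=N actual=T -> ctr[1]=2
Ev 3: PC=1 idx=1 pred=T actual=T -> ctr[1]=3
Ev 4: PC=7 idx=1 pred=T actual=N -> ctr[1]=2
Ev 5: PC=0 idx=0 pred=N actual=T -> ctr[0]=1
Ev 6: PC=7 idx=1 pred=T actual=N -> ctr[1]=1
Ev 7: PC=1 idx=1 pred=N actual=N -> ctr[1]=0
Ev 8: PC=1 idx=1 pred=N actual=N -> ctr[1]=0
Ev 9: PC=1 idx=1 pred=N actual=N -> ctr[1]=0
Ev 10: PC=5 idx=1 pred=N actual=N -> ctr[1]=0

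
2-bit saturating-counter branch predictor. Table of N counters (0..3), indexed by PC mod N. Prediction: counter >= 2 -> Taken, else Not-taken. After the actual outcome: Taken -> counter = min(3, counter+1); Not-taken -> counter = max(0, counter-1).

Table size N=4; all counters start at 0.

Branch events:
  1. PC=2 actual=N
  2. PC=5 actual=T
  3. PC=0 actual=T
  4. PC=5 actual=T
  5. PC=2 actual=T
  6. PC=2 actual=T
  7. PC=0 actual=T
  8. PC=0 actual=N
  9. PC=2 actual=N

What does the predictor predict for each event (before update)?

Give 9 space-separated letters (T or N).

Answer: N N N N N N N T T

Derivation:
Ev 1: PC=2 idx=2 pred=N actual=N -> ctr[2]=0
Ev 2: PC=5 idx=1 pred=N actual=T -> ctr[1]=1
Ev 3: PC=0 idx=0 pred=N actual=T -> ctr[0]=1
Ev 4: PC=5 idx=1 pred=N actual=T -> ctr[1]=2
Ev 5: PC=2 idx=2 pred=N actual=T -> ctr[2]=1
Ev 6: PC=2 idx=2 pred=N actual=T -> ctr[2]=2
Ev 7: PC=0 idx=0 pred=N actual=T -> ctr[0]=2
Ev 8: PC=0 idx=0 pred=T actual=N -> ctr[0]=1
Ev 9: PC=2 idx=2 pred=T actual=N -> ctr[2]=1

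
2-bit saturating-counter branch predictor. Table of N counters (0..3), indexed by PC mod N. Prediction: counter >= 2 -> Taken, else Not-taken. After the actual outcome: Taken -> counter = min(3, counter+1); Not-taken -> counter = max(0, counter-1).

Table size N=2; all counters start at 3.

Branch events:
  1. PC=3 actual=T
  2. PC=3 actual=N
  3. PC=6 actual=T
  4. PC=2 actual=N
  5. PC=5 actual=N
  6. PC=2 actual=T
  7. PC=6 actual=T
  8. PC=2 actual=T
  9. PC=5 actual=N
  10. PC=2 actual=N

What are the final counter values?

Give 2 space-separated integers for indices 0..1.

Ev 1: PC=3 idx=1 pred=T actual=T -> ctr[1]=3
Ev 2: PC=3 idx=1 pred=T actual=N -> ctr[1]=2
Ev 3: PC=6 idx=0 pred=T actual=T -> ctr[0]=3
Ev 4: PC=2 idx=0 pred=T actual=N -> ctr[0]=2
Ev 5: PC=5 idx=1 pred=T actual=N -> ctr[1]=1
Ev 6: PC=2 idx=0 pred=T actual=T -> ctr[0]=3
Ev 7: PC=6 idx=0 pred=T actual=T -> ctr[0]=3
Ev 8: PC=2 idx=0 pred=T actual=T -> ctr[0]=3
Ev 9: PC=5 idx=1 pred=N actual=N -> ctr[1]=0
Ev 10: PC=2 idx=0 pred=T actual=N -> ctr[0]=2

Answer: 2 0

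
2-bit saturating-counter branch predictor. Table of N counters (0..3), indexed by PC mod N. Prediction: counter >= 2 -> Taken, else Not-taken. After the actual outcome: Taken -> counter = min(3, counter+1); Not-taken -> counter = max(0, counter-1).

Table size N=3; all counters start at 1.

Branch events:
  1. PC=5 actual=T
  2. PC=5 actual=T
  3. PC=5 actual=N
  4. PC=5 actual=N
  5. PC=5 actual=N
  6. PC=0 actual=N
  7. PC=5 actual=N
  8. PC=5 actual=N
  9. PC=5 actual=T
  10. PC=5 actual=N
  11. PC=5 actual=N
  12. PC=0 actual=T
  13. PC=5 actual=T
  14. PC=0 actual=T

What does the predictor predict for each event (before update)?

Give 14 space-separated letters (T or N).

Ev 1: PC=5 idx=2 pred=N actual=T -> ctr[2]=2
Ev 2: PC=5 idx=2 pred=T actual=T -> ctr[2]=3
Ev 3: PC=5 idx=2 pred=T actual=N -> ctr[2]=2
Ev 4: PC=5 idx=2 pred=T actual=N -> ctr[2]=1
Ev 5: PC=5 idx=2 pred=N actual=N -> ctr[2]=0
Ev 6: PC=0 idx=0 pred=N actual=N -> ctr[0]=0
Ev 7: PC=5 idx=2 pred=N actual=N -> ctr[2]=0
Ev 8: PC=5 idx=2 pred=N actual=N -> ctr[2]=0
Ev 9: PC=5 idx=2 pred=N actual=T -> ctr[2]=1
Ev 10: PC=5 idx=2 pred=N actual=N -> ctr[2]=0
Ev 11: PC=5 idx=2 pred=N actual=N -> ctr[2]=0
Ev 12: PC=0 idx=0 pred=N actual=T -> ctr[0]=1
Ev 13: PC=5 idx=2 pred=N actual=T -> ctr[2]=1
Ev 14: PC=0 idx=0 pred=N actual=T -> ctr[0]=2

Answer: N T T T N N N N N N N N N N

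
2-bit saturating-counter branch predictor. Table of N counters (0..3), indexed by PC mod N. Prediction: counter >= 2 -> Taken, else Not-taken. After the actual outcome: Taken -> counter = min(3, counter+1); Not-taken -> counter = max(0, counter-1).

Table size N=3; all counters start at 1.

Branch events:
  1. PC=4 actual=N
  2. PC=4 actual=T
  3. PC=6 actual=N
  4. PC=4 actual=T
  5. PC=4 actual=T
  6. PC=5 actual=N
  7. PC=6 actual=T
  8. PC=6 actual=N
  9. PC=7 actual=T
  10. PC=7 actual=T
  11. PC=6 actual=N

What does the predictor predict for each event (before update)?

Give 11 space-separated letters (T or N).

Answer: N N N N T N N N T T N

Derivation:
Ev 1: PC=4 idx=1 pred=N actual=N -> ctr[1]=0
Ev 2: PC=4 idx=1 pred=N actual=T -> ctr[1]=1
Ev 3: PC=6 idx=0 pred=N actual=N -> ctr[0]=0
Ev 4: PC=4 idx=1 pred=N actual=T -> ctr[1]=2
Ev 5: PC=4 idx=1 pred=T actual=T -> ctr[1]=3
Ev 6: PC=5 idx=2 pred=N actual=N -> ctr[2]=0
Ev 7: PC=6 idx=0 pred=N actual=T -> ctr[0]=1
Ev 8: PC=6 idx=0 pred=N actual=N -> ctr[0]=0
Ev 9: PC=7 idx=1 pred=T actual=T -> ctr[1]=3
Ev 10: PC=7 idx=1 pred=T actual=T -> ctr[1]=3
Ev 11: PC=6 idx=0 pred=N actual=N -> ctr[0]=0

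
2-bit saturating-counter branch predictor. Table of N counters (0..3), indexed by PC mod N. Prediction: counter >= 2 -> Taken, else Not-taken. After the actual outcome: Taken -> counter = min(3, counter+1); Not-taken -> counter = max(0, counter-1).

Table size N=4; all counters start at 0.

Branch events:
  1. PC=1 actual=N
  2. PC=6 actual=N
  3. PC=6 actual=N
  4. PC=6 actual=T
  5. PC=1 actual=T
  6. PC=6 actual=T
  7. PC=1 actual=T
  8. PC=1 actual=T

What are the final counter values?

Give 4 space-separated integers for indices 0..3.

Answer: 0 3 2 0

Derivation:
Ev 1: PC=1 idx=1 pred=N actual=N -> ctr[1]=0
Ev 2: PC=6 idx=2 pred=N actual=N -> ctr[2]=0
Ev 3: PC=6 idx=2 pred=N actual=N -> ctr[2]=0
Ev 4: PC=6 idx=2 pred=N actual=T -> ctr[2]=1
Ev 5: PC=1 idx=1 pred=N actual=T -> ctr[1]=1
Ev 6: PC=6 idx=2 pred=N actual=T -> ctr[2]=2
Ev 7: PC=1 idx=1 pred=N actual=T -> ctr[1]=2
Ev 8: PC=1 idx=1 pred=T actual=T -> ctr[1]=3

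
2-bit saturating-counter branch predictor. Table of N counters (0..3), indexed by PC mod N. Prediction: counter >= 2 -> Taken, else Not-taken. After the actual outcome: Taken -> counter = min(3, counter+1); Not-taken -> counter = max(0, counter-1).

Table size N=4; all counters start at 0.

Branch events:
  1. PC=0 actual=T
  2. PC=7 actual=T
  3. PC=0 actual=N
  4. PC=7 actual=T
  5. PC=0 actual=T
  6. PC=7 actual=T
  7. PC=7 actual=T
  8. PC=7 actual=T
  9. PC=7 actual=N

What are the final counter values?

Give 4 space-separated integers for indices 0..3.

Ev 1: PC=0 idx=0 pred=N actual=T -> ctr[0]=1
Ev 2: PC=7 idx=3 pred=N actual=T -> ctr[3]=1
Ev 3: PC=0 idx=0 pred=N actual=N -> ctr[0]=0
Ev 4: PC=7 idx=3 pred=N actual=T -> ctr[3]=2
Ev 5: PC=0 idx=0 pred=N actual=T -> ctr[0]=1
Ev 6: PC=7 idx=3 pred=T actual=T -> ctr[3]=3
Ev 7: PC=7 idx=3 pred=T actual=T -> ctr[3]=3
Ev 8: PC=7 idx=3 pred=T actual=T -> ctr[3]=3
Ev 9: PC=7 idx=3 pred=T actual=N -> ctr[3]=2

Answer: 1 0 0 2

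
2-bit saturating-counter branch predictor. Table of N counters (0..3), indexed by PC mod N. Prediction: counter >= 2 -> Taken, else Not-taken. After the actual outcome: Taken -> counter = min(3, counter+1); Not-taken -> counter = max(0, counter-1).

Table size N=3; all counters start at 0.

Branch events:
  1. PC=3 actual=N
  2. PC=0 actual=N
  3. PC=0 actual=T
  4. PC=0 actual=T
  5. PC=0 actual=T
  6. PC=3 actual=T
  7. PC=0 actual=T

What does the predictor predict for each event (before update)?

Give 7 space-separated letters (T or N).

Answer: N N N N T T T

Derivation:
Ev 1: PC=3 idx=0 pred=N actual=N -> ctr[0]=0
Ev 2: PC=0 idx=0 pred=N actual=N -> ctr[0]=0
Ev 3: PC=0 idx=0 pred=N actual=T -> ctr[0]=1
Ev 4: PC=0 idx=0 pred=N actual=T -> ctr[0]=2
Ev 5: PC=0 idx=0 pred=T actual=T -> ctr[0]=3
Ev 6: PC=3 idx=0 pred=T actual=T -> ctr[0]=3
Ev 7: PC=0 idx=0 pred=T actual=T -> ctr[0]=3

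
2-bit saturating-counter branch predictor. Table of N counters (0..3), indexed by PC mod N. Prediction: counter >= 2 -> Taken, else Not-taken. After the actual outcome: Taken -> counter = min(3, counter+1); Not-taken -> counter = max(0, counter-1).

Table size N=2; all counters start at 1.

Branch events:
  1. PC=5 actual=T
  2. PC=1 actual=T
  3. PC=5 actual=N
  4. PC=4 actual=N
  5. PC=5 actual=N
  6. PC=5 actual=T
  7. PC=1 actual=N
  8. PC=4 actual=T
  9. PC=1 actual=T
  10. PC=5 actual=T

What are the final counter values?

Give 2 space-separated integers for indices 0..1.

Ev 1: PC=5 idx=1 pred=N actual=T -> ctr[1]=2
Ev 2: PC=1 idx=1 pred=T actual=T -> ctr[1]=3
Ev 3: PC=5 idx=1 pred=T actual=N -> ctr[1]=2
Ev 4: PC=4 idx=0 pred=N actual=N -> ctr[0]=0
Ev 5: PC=5 idx=1 pred=T actual=N -> ctr[1]=1
Ev 6: PC=5 idx=1 pred=N actual=T -> ctr[1]=2
Ev 7: PC=1 idx=1 pred=T actual=N -> ctr[1]=1
Ev 8: PC=4 idx=0 pred=N actual=T -> ctr[0]=1
Ev 9: PC=1 idx=1 pred=N actual=T -> ctr[1]=2
Ev 10: PC=5 idx=1 pred=T actual=T -> ctr[1]=3

Answer: 1 3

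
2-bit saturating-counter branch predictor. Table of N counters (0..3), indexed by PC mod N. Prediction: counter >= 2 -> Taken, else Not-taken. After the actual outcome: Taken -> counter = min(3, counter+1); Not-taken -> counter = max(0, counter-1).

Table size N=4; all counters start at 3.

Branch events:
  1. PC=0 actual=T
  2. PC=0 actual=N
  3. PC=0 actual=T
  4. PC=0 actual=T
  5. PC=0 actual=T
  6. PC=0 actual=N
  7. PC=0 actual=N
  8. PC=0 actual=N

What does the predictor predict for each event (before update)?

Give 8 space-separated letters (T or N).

Ev 1: PC=0 idx=0 pred=T actual=T -> ctr[0]=3
Ev 2: PC=0 idx=0 pred=T actual=N -> ctr[0]=2
Ev 3: PC=0 idx=0 pred=T actual=T -> ctr[0]=3
Ev 4: PC=0 idx=0 pred=T actual=T -> ctr[0]=3
Ev 5: PC=0 idx=0 pred=T actual=T -> ctr[0]=3
Ev 6: PC=0 idx=0 pred=T actual=N -> ctr[0]=2
Ev 7: PC=0 idx=0 pred=T actual=N -> ctr[0]=1
Ev 8: PC=0 idx=0 pred=N actual=N -> ctr[0]=0

Answer: T T T T T T T N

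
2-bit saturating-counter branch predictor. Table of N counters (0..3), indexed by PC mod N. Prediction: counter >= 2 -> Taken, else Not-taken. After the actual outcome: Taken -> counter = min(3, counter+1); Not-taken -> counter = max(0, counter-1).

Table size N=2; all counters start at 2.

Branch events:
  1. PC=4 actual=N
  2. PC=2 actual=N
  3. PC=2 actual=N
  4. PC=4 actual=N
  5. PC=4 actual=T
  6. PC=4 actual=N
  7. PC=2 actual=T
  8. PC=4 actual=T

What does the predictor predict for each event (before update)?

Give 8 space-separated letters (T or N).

Answer: T N N N N N N N

Derivation:
Ev 1: PC=4 idx=0 pred=T actual=N -> ctr[0]=1
Ev 2: PC=2 idx=0 pred=N actual=N -> ctr[0]=0
Ev 3: PC=2 idx=0 pred=N actual=N -> ctr[0]=0
Ev 4: PC=4 idx=0 pred=N actual=N -> ctr[0]=0
Ev 5: PC=4 idx=0 pred=N actual=T -> ctr[0]=1
Ev 6: PC=4 idx=0 pred=N actual=N -> ctr[0]=0
Ev 7: PC=2 idx=0 pred=N actual=T -> ctr[0]=1
Ev 8: PC=4 idx=0 pred=N actual=T -> ctr[0]=2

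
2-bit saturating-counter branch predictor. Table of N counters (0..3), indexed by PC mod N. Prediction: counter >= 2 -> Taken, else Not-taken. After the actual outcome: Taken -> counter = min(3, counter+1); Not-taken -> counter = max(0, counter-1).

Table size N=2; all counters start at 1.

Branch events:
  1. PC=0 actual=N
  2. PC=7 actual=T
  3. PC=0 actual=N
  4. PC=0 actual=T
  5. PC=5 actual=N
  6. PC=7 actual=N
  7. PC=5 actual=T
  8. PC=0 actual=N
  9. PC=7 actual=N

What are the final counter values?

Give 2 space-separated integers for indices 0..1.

Ev 1: PC=0 idx=0 pred=N actual=N -> ctr[0]=0
Ev 2: PC=7 idx=1 pred=N actual=T -> ctr[1]=2
Ev 3: PC=0 idx=0 pred=N actual=N -> ctr[0]=0
Ev 4: PC=0 idx=0 pred=N actual=T -> ctr[0]=1
Ev 5: PC=5 idx=1 pred=T actual=N -> ctr[1]=1
Ev 6: PC=7 idx=1 pred=N actual=N -> ctr[1]=0
Ev 7: PC=5 idx=1 pred=N actual=T -> ctr[1]=1
Ev 8: PC=0 idx=0 pred=N actual=N -> ctr[0]=0
Ev 9: PC=7 idx=1 pred=N actual=N -> ctr[1]=0

Answer: 0 0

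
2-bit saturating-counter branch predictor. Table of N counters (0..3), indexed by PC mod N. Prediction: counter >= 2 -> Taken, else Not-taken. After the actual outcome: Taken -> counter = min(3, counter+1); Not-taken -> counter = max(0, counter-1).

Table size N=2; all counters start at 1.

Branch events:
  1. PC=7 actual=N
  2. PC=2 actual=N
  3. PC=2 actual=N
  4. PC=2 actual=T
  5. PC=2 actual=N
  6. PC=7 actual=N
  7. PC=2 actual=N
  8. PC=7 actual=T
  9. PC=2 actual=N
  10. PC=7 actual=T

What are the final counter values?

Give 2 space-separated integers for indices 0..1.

Ev 1: PC=7 idx=1 pred=N actual=N -> ctr[1]=0
Ev 2: PC=2 idx=0 pred=N actual=N -> ctr[0]=0
Ev 3: PC=2 idx=0 pred=N actual=N -> ctr[0]=0
Ev 4: PC=2 idx=0 pred=N actual=T -> ctr[0]=1
Ev 5: PC=2 idx=0 pred=N actual=N -> ctr[0]=0
Ev 6: PC=7 idx=1 pred=N actual=N -> ctr[1]=0
Ev 7: PC=2 idx=0 pred=N actual=N -> ctr[0]=0
Ev 8: PC=7 idx=1 pred=N actual=T -> ctr[1]=1
Ev 9: PC=2 idx=0 pred=N actual=N -> ctr[0]=0
Ev 10: PC=7 idx=1 pred=N actual=T -> ctr[1]=2

Answer: 0 2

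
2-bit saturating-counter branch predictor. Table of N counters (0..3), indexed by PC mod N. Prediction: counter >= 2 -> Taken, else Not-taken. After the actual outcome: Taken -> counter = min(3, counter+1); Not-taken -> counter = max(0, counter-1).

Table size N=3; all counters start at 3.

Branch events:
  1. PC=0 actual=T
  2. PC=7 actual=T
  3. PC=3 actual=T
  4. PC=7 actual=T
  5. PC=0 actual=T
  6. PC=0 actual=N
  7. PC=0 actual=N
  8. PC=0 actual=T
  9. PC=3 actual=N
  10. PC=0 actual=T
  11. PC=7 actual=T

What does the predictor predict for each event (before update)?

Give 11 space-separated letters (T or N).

Ev 1: PC=0 idx=0 pred=T actual=T -> ctr[0]=3
Ev 2: PC=7 idx=1 pred=T actual=T -> ctr[1]=3
Ev 3: PC=3 idx=0 pred=T actual=T -> ctr[0]=3
Ev 4: PC=7 idx=1 pred=T actual=T -> ctr[1]=3
Ev 5: PC=0 idx=0 pred=T actual=T -> ctr[0]=3
Ev 6: PC=0 idx=0 pred=T actual=N -> ctr[0]=2
Ev 7: PC=0 idx=0 pred=T actual=N -> ctr[0]=1
Ev 8: PC=0 idx=0 pred=N actual=T -> ctr[0]=2
Ev 9: PC=3 idx=0 pred=T actual=N -> ctr[0]=1
Ev 10: PC=0 idx=0 pred=N actual=T -> ctr[0]=2
Ev 11: PC=7 idx=1 pred=T actual=T -> ctr[1]=3

Answer: T T T T T T T N T N T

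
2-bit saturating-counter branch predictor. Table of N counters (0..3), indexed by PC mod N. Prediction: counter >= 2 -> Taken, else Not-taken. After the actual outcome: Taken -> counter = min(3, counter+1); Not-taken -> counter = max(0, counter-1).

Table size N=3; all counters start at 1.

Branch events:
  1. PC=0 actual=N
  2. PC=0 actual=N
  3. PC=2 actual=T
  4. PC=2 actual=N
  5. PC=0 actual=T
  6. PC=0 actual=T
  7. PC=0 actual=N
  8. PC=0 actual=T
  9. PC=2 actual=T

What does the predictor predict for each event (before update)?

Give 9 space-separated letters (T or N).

Ev 1: PC=0 idx=0 pred=N actual=N -> ctr[0]=0
Ev 2: PC=0 idx=0 pred=N actual=N -> ctr[0]=0
Ev 3: PC=2 idx=2 pred=N actual=T -> ctr[2]=2
Ev 4: PC=2 idx=2 pred=T actual=N -> ctr[2]=1
Ev 5: PC=0 idx=0 pred=N actual=T -> ctr[0]=1
Ev 6: PC=0 idx=0 pred=N actual=T -> ctr[0]=2
Ev 7: PC=0 idx=0 pred=T actual=N -> ctr[0]=1
Ev 8: PC=0 idx=0 pred=N actual=T -> ctr[0]=2
Ev 9: PC=2 idx=2 pred=N actual=T -> ctr[2]=2

Answer: N N N T N N T N N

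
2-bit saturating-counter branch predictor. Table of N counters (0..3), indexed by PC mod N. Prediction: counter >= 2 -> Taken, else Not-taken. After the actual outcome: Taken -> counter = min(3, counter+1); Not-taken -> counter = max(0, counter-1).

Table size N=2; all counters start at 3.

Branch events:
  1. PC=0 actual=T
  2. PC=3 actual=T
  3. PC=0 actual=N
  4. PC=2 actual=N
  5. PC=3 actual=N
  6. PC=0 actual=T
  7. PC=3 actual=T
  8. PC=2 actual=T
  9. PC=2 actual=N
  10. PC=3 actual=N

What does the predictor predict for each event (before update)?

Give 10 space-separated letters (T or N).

Answer: T T T T T N T T T T

Derivation:
Ev 1: PC=0 idx=0 pred=T actual=T -> ctr[0]=3
Ev 2: PC=3 idx=1 pred=T actual=T -> ctr[1]=3
Ev 3: PC=0 idx=0 pred=T actual=N -> ctr[0]=2
Ev 4: PC=2 idx=0 pred=T actual=N -> ctr[0]=1
Ev 5: PC=3 idx=1 pred=T actual=N -> ctr[1]=2
Ev 6: PC=0 idx=0 pred=N actual=T -> ctr[0]=2
Ev 7: PC=3 idx=1 pred=T actual=T -> ctr[1]=3
Ev 8: PC=2 idx=0 pred=T actual=T -> ctr[0]=3
Ev 9: PC=2 idx=0 pred=T actual=N -> ctr[0]=2
Ev 10: PC=3 idx=1 pred=T actual=N -> ctr[1]=2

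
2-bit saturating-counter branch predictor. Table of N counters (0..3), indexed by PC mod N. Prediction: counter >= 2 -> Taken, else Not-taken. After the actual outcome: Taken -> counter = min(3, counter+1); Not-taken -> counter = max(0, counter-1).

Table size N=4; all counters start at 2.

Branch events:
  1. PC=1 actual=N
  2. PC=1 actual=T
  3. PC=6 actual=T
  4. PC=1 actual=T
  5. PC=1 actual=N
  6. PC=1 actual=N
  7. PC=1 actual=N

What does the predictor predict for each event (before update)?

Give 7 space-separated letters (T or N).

Answer: T N T T T T N

Derivation:
Ev 1: PC=1 idx=1 pred=T actual=N -> ctr[1]=1
Ev 2: PC=1 idx=1 pred=N actual=T -> ctr[1]=2
Ev 3: PC=6 idx=2 pred=T actual=T -> ctr[2]=3
Ev 4: PC=1 idx=1 pred=T actual=T -> ctr[1]=3
Ev 5: PC=1 idx=1 pred=T actual=N -> ctr[1]=2
Ev 6: PC=1 idx=1 pred=T actual=N -> ctr[1]=1
Ev 7: PC=1 idx=1 pred=N actual=N -> ctr[1]=0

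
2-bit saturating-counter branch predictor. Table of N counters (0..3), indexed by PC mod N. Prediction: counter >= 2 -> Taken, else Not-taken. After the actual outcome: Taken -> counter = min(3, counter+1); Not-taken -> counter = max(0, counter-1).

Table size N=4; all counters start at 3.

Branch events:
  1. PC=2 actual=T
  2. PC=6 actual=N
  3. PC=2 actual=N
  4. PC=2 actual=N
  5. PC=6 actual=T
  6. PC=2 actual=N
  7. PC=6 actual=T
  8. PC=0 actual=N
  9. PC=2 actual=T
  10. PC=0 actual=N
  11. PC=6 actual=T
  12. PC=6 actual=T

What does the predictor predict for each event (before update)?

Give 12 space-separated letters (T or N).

Answer: T T T N N N N T N T T T

Derivation:
Ev 1: PC=2 idx=2 pred=T actual=T -> ctr[2]=3
Ev 2: PC=6 idx=2 pred=T actual=N -> ctr[2]=2
Ev 3: PC=2 idx=2 pred=T actual=N -> ctr[2]=1
Ev 4: PC=2 idx=2 pred=N actual=N -> ctr[2]=0
Ev 5: PC=6 idx=2 pred=N actual=T -> ctr[2]=1
Ev 6: PC=2 idx=2 pred=N actual=N -> ctr[2]=0
Ev 7: PC=6 idx=2 pred=N actual=T -> ctr[2]=1
Ev 8: PC=0 idx=0 pred=T actual=N -> ctr[0]=2
Ev 9: PC=2 idx=2 pred=N actual=T -> ctr[2]=2
Ev 10: PC=0 idx=0 pred=T actual=N -> ctr[0]=1
Ev 11: PC=6 idx=2 pred=T actual=T -> ctr[2]=3
Ev 12: PC=6 idx=2 pred=T actual=T -> ctr[2]=3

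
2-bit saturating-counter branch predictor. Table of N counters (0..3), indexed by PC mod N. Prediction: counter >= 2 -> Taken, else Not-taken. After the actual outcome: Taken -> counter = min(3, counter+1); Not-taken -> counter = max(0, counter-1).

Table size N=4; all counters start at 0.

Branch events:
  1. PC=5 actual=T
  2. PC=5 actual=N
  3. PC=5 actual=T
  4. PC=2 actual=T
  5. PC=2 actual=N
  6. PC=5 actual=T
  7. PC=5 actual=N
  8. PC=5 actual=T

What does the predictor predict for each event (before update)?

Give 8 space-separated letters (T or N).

Ev 1: PC=5 idx=1 pred=N actual=T -> ctr[1]=1
Ev 2: PC=5 idx=1 pred=N actual=N -> ctr[1]=0
Ev 3: PC=5 idx=1 pred=N actual=T -> ctr[1]=1
Ev 4: PC=2 idx=2 pred=N actual=T -> ctr[2]=1
Ev 5: PC=2 idx=2 pred=N actual=N -> ctr[2]=0
Ev 6: PC=5 idx=1 pred=N actual=T -> ctr[1]=2
Ev 7: PC=5 idx=1 pred=T actual=N -> ctr[1]=1
Ev 8: PC=5 idx=1 pred=N actual=T -> ctr[1]=2

Answer: N N N N N N T N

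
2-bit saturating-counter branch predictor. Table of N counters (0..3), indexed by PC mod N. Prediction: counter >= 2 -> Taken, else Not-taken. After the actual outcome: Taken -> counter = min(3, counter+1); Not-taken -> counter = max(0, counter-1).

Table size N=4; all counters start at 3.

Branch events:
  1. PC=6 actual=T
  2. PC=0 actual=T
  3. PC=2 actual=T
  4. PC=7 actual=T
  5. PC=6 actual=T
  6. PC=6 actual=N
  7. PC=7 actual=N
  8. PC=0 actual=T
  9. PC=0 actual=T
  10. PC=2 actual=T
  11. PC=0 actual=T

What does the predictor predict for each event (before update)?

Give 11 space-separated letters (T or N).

Ev 1: PC=6 idx=2 pred=T actual=T -> ctr[2]=3
Ev 2: PC=0 idx=0 pred=T actual=T -> ctr[0]=3
Ev 3: PC=2 idx=2 pred=T actual=T -> ctr[2]=3
Ev 4: PC=7 idx=3 pred=T actual=T -> ctr[3]=3
Ev 5: PC=6 idx=2 pred=T actual=T -> ctr[2]=3
Ev 6: PC=6 idx=2 pred=T actual=N -> ctr[2]=2
Ev 7: PC=7 idx=3 pred=T actual=N -> ctr[3]=2
Ev 8: PC=0 idx=0 pred=T actual=T -> ctr[0]=3
Ev 9: PC=0 idx=0 pred=T actual=T -> ctr[0]=3
Ev 10: PC=2 idx=2 pred=T actual=T -> ctr[2]=3
Ev 11: PC=0 idx=0 pred=T actual=T -> ctr[0]=3

Answer: T T T T T T T T T T T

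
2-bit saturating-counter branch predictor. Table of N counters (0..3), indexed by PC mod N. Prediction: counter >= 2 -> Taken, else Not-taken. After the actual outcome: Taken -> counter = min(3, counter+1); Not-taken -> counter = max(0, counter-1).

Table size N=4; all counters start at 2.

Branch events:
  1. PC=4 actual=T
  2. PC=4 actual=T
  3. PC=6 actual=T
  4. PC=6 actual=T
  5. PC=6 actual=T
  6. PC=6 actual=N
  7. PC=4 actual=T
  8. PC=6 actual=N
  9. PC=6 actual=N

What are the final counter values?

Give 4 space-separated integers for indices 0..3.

Answer: 3 2 0 2

Derivation:
Ev 1: PC=4 idx=0 pred=T actual=T -> ctr[0]=3
Ev 2: PC=4 idx=0 pred=T actual=T -> ctr[0]=3
Ev 3: PC=6 idx=2 pred=T actual=T -> ctr[2]=3
Ev 4: PC=6 idx=2 pred=T actual=T -> ctr[2]=3
Ev 5: PC=6 idx=2 pred=T actual=T -> ctr[2]=3
Ev 6: PC=6 idx=2 pred=T actual=N -> ctr[2]=2
Ev 7: PC=4 idx=0 pred=T actual=T -> ctr[0]=3
Ev 8: PC=6 idx=2 pred=T actual=N -> ctr[2]=1
Ev 9: PC=6 idx=2 pred=N actual=N -> ctr[2]=0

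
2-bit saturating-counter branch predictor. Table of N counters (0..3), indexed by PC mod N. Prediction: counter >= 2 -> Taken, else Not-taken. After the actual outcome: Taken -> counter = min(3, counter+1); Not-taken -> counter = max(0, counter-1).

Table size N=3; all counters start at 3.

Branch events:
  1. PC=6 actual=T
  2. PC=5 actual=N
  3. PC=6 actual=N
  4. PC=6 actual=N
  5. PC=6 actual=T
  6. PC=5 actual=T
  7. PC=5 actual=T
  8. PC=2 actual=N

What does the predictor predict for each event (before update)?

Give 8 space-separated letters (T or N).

Answer: T T T T N T T T

Derivation:
Ev 1: PC=6 idx=0 pred=T actual=T -> ctr[0]=3
Ev 2: PC=5 idx=2 pred=T actual=N -> ctr[2]=2
Ev 3: PC=6 idx=0 pred=T actual=N -> ctr[0]=2
Ev 4: PC=6 idx=0 pred=T actual=N -> ctr[0]=1
Ev 5: PC=6 idx=0 pred=N actual=T -> ctr[0]=2
Ev 6: PC=5 idx=2 pred=T actual=T -> ctr[2]=3
Ev 7: PC=5 idx=2 pred=T actual=T -> ctr[2]=3
Ev 8: PC=2 idx=2 pred=T actual=N -> ctr[2]=2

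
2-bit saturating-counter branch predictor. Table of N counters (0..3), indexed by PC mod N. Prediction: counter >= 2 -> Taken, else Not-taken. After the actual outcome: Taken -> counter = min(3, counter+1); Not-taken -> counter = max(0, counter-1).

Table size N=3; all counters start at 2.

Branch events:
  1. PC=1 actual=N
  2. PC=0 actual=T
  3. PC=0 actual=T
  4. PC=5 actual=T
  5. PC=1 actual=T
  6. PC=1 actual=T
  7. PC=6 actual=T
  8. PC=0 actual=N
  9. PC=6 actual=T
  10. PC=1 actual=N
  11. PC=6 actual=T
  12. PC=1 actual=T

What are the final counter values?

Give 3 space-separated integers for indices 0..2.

Answer: 3 3 3

Derivation:
Ev 1: PC=1 idx=1 pred=T actual=N -> ctr[1]=1
Ev 2: PC=0 idx=0 pred=T actual=T -> ctr[0]=3
Ev 3: PC=0 idx=0 pred=T actual=T -> ctr[0]=3
Ev 4: PC=5 idx=2 pred=T actual=T -> ctr[2]=3
Ev 5: PC=1 idx=1 pred=N actual=T -> ctr[1]=2
Ev 6: PC=1 idx=1 pred=T actual=T -> ctr[1]=3
Ev 7: PC=6 idx=0 pred=T actual=T -> ctr[0]=3
Ev 8: PC=0 idx=0 pred=T actual=N -> ctr[0]=2
Ev 9: PC=6 idx=0 pred=T actual=T -> ctr[0]=3
Ev 10: PC=1 idx=1 pred=T actual=N -> ctr[1]=2
Ev 11: PC=6 idx=0 pred=T actual=T -> ctr[0]=3
Ev 12: PC=1 idx=1 pred=T actual=T -> ctr[1]=3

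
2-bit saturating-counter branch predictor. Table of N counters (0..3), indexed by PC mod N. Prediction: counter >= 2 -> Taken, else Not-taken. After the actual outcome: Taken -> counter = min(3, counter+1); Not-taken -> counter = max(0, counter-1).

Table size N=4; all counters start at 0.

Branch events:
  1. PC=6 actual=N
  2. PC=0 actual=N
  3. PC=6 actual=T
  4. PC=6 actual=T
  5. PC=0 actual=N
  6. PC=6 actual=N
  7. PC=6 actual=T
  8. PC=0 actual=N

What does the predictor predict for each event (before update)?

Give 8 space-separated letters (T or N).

Answer: N N N N N T N N

Derivation:
Ev 1: PC=6 idx=2 pred=N actual=N -> ctr[2]=0
Ev 2: PC=0 idx=0 pred=N actual=N -> ctr[0]=0
Ev 3: PC=6 idx=2 pred=N actual=T -> ctr[2]=1
Ev 4: PC=6 idx=2 pred=N actual=T -> ctr[2]=2
Ev 5: PC=0 idx=0 pred=N actual=N -> ctr[0]=0
Ev 6: PC=6 idx=2 pred=T actual=N -> ctr[2]=1
Ev 7: PC=6 idx=2 pred=N actual=T -> ctr[2]=2
Ev 8: PC=0 idx=0 pred=N actual=N -> ctr[0]=0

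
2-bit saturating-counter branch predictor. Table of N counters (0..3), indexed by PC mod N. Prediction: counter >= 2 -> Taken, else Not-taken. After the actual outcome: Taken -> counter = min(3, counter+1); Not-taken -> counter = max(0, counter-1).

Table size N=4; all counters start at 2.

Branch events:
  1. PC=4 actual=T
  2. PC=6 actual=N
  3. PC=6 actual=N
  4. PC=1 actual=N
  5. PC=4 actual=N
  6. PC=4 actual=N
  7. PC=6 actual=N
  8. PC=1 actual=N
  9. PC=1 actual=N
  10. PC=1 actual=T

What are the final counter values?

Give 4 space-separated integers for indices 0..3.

Ev 1: PC=4 idx=0 pred=T actual=T -> ctr[0]=3
Ev 2: PC=6 idx=2 pred=T actual=N -> ctr[2]=1
Ev 3: PC=6 idx=2 pred=N actual=N -> ctr[2]=0
Ev 4: PC=1 idx=1 pred=T actual=N -> ctr[1]=1
Ev 5: PC=4 idx=0 pred=T actual=N -> ctr[0]=2
Ev 6: PC=4 idx=0 pred=T actual=N -> ctr[0]=1
Ev 7: PC=6 idx=2 pred=N actual=N -> ctr[2]=0
Ev 8: PC=1 idx=1 pred=N actual=N -> ctr[1]=0
Ev 9: PC=1 idx=1 pred=N actual=N -> ctr[1]=0
Ev 10: PC=1 idx=1 pred=N actual=T -> ctr[1]=1

Answer: 1 1 0 2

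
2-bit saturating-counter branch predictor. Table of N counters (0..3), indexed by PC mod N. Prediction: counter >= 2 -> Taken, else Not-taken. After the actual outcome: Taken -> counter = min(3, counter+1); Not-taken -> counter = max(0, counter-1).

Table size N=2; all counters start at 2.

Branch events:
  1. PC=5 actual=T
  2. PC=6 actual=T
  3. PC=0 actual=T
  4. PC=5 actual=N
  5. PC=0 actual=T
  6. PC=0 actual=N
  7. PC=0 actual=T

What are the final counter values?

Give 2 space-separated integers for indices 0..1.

Ev 1: PC=5 idx=1 pred=T actual=T -> ctr[1]=3
Ev 2: PC=6 idx=0 pred=T actual=T -> ctr[0]=3
Ev 3: PC=0 idx=0 pred=T actual=T -> ctr[0]=3
Ev 4: PC=5 idx=1 pred=T actual=N -> ctr[1]=2
Ev 5: PC=0 idx=0 pred=T actual=T -> ctr[0]=3
Ev 6: PC=0 idx=0 pred=T actual=N -> ctr[0]=2
Ev 7: PC=0 idx=0 pred=T actual=T -> ctr[0]=3

Answer: 3 2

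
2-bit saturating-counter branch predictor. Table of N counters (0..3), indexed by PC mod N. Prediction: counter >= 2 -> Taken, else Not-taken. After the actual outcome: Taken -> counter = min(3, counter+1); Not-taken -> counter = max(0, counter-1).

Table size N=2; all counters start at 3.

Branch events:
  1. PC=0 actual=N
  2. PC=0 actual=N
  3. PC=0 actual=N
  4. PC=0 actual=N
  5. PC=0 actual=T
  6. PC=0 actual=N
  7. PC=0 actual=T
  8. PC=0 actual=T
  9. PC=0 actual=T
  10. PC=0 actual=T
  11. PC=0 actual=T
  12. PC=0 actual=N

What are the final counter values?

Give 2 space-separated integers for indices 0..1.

Answer: 2 3

Derivation:
Ev 1: PC=0 idx=0 pred=T actual=N -> ctr[0]=2
Ev 2: PC=0 idx=0 pred=T actual=N -> ctr[0]=1
Ev 3: PC=0 idx=0 pred=N actual=N -> ctr[0]=0
Ev 4: PC=0 idx=0 pred=N actual=N -> ctr[0]=0
Ev 5: PC=0 idx=0 pred=N actual=T -> ctr[0]=1
Ev 6: PC=0 idx=0 pred=N actual=N -> ctr[0]=0
Ev 7: PC=0 idx=0 pred=N actual=T -> ctr[0]=1
Ev 8: PC=0 idx=0 pred=N actual=T -> ctr[0]=2
Ev 9: PC=0 idx=0 pred=T actual=T -> ctr[0]=3
Ev 10: PC=0 idx=0 pred=T actual=T -> ctr[0]=3
Ev 11: PC=0 idx=0 pred=T actual=T -> ctr[0]=3
Ev 12: PC=0 idx=0 pred=T actual=N -> ctr[0]=2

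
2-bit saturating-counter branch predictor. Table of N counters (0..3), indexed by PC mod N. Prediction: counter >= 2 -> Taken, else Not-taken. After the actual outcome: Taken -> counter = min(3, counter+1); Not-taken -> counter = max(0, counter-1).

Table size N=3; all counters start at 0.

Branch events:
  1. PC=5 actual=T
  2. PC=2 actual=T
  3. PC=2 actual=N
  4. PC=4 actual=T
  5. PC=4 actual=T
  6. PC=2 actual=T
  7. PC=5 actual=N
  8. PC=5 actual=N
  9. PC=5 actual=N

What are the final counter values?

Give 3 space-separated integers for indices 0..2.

Ev 1: PC=5 idx=2 pred=N actual=T -> ctr[2]=1
Ev 2: PC=2 idx=2 pred=N actual=T -> ctr[2]=2
Ev 3: PC=2 idx=2 pred=T actual=N -> ctr[2]=1
Ev 4: PC=4 idx=1 pred=N actual=T -> ctr[1]=1
Ev 5: PC=4 idx=1 pred=N actual=T -> ctr[1]=2
Ev 6: PC=2 idx=2 pred=N actual=T -> ctr[2]=2
Ev 7: PC=5 idx=2 pred=T actual=N -> ctr[2]=1
Ev 8: PC=5 idx=2 pred=N actual=N -> ctr[2]=0
Ev 9: PC=5 idx=2 pred=N actual=N -> ctr[2]=0

Answer: 0 2 0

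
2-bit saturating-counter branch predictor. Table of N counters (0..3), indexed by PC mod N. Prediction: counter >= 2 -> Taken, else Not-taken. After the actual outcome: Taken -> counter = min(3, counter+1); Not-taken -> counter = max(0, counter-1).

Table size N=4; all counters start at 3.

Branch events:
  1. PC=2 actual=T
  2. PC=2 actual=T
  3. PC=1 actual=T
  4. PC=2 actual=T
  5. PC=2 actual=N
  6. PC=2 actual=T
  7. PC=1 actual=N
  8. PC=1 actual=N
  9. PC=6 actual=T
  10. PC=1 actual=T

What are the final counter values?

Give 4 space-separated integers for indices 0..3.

Ev 1: PC=2 idx=2 pred=T actual=T -> ctr[2]=3
Ev 2: PC=2 idx=2 pred=T actual=T -> ctr[2]=3
Ev 3: PC=1 idx=1 pred=T actual=T -> ctr[1]=3
Ev 4: PC=2 idx=2 pred=T actual=T -> ctr[2]=3
Ev 5: PC=2 idx=2 pred=T actual=N -> ctr[2]=2
Ev 6: PC=2 idx=2 pred=T actual=T -> ctr[2]=3
Ev 7: PC=1 idx=1 pred=T actual=N -> ctr[1]=2
Ev 8: PC=1 idx=1 pred=T actual=N -> ctr[1]=1
Ev 9: PC=6 idx=2 pred=T actual=T -> ctr[2]=3
Ev 10: PC=1 idx=1 pred=N actual=T -> ctr[1]=2

Answer: 3 2 3 3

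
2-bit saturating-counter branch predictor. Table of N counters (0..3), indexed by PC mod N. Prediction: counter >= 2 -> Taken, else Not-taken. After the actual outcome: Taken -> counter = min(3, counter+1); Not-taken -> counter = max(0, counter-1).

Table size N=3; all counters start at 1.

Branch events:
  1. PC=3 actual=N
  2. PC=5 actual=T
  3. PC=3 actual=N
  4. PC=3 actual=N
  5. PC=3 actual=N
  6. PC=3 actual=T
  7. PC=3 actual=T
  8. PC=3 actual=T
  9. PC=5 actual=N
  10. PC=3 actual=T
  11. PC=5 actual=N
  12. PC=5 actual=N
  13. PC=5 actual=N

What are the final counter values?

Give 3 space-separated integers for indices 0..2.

Answer: 3 1 0

Derivation:
Ev 1: PC=3 idx=0 pred=N actual=N -> ctr[0]=0
Ev 2: PC=5 idx=2 pred=N actual=T -> ctr[2]=2
Ev 3: PC=3 idx=0 pred=N actual=N -> ctr[0]=0
Ev 4: PC=3 idx=0 pred=N actual=N -> ctr[0]=0
Ev 5: PC=3 idx=0 pred=N actual=N -> ctr[0]=0
Ev 6: PC=3 idx=0 pred=N actual=T -> ctr[0]=1
Ev 7: PC=3 idx=0 pred=N actual=T -> ctr[0]=2
Ev 8: PC=3 idx=0 pred=T actual=T -> ctr[0]=3
Ev 9: PC=5 idx=2 pred=T actual=N -> ctr[2]=1
Ev 10: PC=3 idx=0 pred=T actual=T -> ctr[0]=3
Ev 11: PC=5 idx=2 pred=N actual=N -> ctr[2]=0
Ev 12: PC=5 idx=2 pred=N actual=N -> ctr[2]=0
Ev 13: PC=5 idx=2 pred=N actual=N -> ctr[2]=0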